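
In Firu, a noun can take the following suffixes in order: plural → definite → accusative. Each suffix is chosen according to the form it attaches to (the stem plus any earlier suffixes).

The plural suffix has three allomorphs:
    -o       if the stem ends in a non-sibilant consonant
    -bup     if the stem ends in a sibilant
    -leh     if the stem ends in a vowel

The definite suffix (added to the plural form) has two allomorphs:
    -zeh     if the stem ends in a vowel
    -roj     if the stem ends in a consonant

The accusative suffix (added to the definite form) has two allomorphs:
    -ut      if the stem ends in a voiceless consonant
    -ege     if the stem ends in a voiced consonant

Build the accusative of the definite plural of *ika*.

ikalehrojege

*ika*: final sound = /a/, a vowel → -leh → *ikaleh*.
The final sound of the plural form *ikaleh* is /h/, which is a consonant, so the definite suffix is -roj, giving *ikalehroj*.
Since the final consonant of the definite form *ikalehroj* is /j/ (voiced), it takes -ege, giving *ikalehrojege*.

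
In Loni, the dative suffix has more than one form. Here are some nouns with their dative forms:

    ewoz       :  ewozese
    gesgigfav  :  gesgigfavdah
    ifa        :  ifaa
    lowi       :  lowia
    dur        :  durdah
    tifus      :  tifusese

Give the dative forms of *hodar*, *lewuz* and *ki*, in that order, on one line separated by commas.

The alternation tracks the final sound of the stem — -ese when the stem ends in a sibilant (*ewoz*, *tifus*); -dah when the stem ends in a non-sibilant consonant (*gesgigfav*, *dur*); -a when the stem ends in a vowel (*ifa*, *lowi*).
*hodar* — final sound /r/ (a non-sibilant consonant) → -dah → *hodardah*.
Since the final sound of *lewuz* is /z/ (a sibilant), it takes -ese, giving *lewuzese*.
*ki* — final sound /i/ (a vowel) → -a → *kia*.

hodardah, lewuzese, kia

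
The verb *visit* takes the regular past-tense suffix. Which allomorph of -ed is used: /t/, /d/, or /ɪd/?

/ɪd/

The stem *visit* ends in /t/ or /d/.
The -ed suffix is realized as /ɪd/ after /t, d/; as /t/ after other voiceless consonants; and as /d/ after other voiced sounds.
So -ed on *visit* is pronounced /ɪd/.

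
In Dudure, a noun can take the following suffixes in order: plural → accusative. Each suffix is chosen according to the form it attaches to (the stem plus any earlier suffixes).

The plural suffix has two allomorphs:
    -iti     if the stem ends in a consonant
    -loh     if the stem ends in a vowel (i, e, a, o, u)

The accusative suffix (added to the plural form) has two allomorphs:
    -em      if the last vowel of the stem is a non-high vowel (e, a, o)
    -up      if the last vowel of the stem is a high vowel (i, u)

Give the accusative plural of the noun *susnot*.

susnotitiup

*susnot* — final sound /t/ (a consonant) → -iti → *susnotiti*.
Since the last vowel of the plural form *susnotiti* is /i/ (a high vowel), it takes -up, giving *susnotitiup*.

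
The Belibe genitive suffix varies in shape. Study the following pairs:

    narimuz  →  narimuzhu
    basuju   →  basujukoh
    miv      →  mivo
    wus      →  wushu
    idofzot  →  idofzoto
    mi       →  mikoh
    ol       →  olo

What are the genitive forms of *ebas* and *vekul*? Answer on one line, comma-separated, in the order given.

ebashu, vekulo

The suffix is conditioned by the final sound: -hu when the stem ends in a sibilant (*narimuz*, *wus*); -o when the stem ends in a non-sibilant consonant (*miv*, *idofzot*, *ol*); -koh when the stem ends in a vowel (*basuju*, *mi*).
*ebas* — final sound /s/ (a sibilant) → -hu → *ebashu*.
The final sound of *vekul* is /l/, which is a non-sibilant consonant, so the suffix is -o, giving *vekulo*.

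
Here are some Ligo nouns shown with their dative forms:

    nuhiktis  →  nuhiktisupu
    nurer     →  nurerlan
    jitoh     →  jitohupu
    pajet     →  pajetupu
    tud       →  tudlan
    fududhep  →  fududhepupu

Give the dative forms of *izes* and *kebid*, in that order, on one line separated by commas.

The pattern is voicing of the final consonant: -upu when the stem ends in a voiceless consonant (*nuhiktis*, *jitoh*, *pajet*, *fududhep*); -lan when the stem ends in a voiced consonant (*nurer*, *tud*).
The final consonant of *izes* is /s/, which is voiceless, so the suffix is -upu, giving *izesupu*.
*kebid*: final consonant = /d/, voiced → -lan → *kebidlan*.

izesupu, kebidlan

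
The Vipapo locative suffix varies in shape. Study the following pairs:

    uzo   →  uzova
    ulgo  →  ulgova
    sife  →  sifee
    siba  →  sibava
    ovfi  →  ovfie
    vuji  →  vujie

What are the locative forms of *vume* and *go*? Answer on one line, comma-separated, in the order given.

The alternation tracks the last vowel of the stem — -e when the last vowel of the stem is a front vowel (*sife*, *ovfi*, *vuji*); -va when the last vowel of the stem is a back vowel (*uzo*, *ulgo*, *siba*).
*vume* — last vowel /e/ (a front vowel) → -e → *vumee*.
*go* — last vowel /o/ (a back vowel) → -va → *gova*.

vumee, gova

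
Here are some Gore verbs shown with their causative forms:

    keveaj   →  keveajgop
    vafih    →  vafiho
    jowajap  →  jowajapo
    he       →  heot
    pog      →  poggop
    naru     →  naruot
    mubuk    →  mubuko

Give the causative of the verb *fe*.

feot

The suffix is conditioned by the final sound: -o when the stem ends in a voiceless consonant (*vafih*, *jowajap*, *mubuk*); -gop when the stem ends in a voiced consonant (*keveaj*, *pog*); -ot when the stem ends in a vowel (*he*, *naru*).
The final sound of *fe* is /e/, which is a vowel, so the suffix is -ot, giving *feot*.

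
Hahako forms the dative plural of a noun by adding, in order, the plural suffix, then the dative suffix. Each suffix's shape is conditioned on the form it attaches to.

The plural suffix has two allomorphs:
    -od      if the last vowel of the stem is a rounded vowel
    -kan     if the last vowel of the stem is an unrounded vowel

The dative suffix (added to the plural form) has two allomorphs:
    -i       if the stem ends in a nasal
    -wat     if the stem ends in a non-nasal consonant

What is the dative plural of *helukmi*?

helukmikani

*helukmi*: last vowel = /i/, an unrounded vowel → -kan → *helukmikan*.
The final consonant of the plural form *helukmikan* is /n/, which is a nasal, so the dative suffix is -i, giving *helukmikani*.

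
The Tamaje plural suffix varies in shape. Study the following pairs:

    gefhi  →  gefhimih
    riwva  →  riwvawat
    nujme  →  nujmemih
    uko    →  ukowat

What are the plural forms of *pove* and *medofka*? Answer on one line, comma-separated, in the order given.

povemih, medofkawat

The suffix is conditioned by the last vowel: -mih when the last vowel of the stem is a front vowel (*gefhi*, *nujme*); -wat when the last vowel of the stem is a back vowel (*riwva*, *uko*).
The last vowel of *pove* is /e/, which is a front vowel, so the suffix is -mih, giving *povemih*.
*medofka*: last vowel = /a/, a back vowel → -wat → *medofkawat*.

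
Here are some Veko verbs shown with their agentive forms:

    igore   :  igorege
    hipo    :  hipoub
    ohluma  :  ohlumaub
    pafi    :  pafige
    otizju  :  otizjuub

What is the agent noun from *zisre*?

The pattern is front/back vowel harmony: -ge when the last vowel of the stem is a front vowel (*igore*, *pafi*); -ub when the last vowel of the stem is a back vowel (*hipo*, *ohluma*, *otizju*).
*zisre* — last vowel /e/ (a front vowel) → -ge → *zisrege*.

zisrege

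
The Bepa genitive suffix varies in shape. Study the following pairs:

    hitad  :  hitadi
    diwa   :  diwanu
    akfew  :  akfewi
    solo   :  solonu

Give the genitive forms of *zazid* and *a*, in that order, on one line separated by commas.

The suffix is conditioned by the final sound: -i when the stem ends in a consonant (*hitad*, *akfew*); -nu when the stem ends in a vowel (*diwa*, *solo*).
The final sound of *zazid* is /d/, which is a consonant, so the suffix is -i, giving *zazidi*.
Since the final sound of *a* is /a/ (a vowel), it takes -nu, giving *anu*.

zazidi, anu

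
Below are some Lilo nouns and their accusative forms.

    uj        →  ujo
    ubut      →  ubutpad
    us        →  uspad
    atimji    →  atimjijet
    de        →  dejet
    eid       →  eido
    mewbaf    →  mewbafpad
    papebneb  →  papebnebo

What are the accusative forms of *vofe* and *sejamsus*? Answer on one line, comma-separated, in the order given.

vofejet, sejamsuspad

The pattern is voicing of the final sound: -pad when the stem ends in a voiceless consonant (*ubut*, *us*, *mewbaf*); -o when the stem ends in a voiced consonant (*uj*, *eid*, *papebneb*); -jet when the stem ends in a vowel (*atimji*, *de*).
*vofe* — final sound /e/ (a vowel) → -jet → *vofejet*.
*sejamsus* — final sound /s/ (a voiceless consonant) → -pad → *sejamsuspad*.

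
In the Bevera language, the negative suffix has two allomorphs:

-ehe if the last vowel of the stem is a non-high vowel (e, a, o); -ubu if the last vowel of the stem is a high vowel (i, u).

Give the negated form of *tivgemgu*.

tivgemguubu

*tivgemgu* — last vowel /u/ (a high vowel) → -ubu → *tivgemguubu*.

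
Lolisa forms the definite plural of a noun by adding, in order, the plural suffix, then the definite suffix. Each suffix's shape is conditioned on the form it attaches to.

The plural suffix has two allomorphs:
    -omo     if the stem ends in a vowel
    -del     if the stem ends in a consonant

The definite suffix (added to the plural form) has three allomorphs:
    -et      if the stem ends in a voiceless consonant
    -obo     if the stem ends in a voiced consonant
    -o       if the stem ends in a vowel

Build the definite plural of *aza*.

*aza* — final sound /a/ (a vowel) → -omo → *azaomo*.
Since the final sound of the plural form *azaomo* is /o/ (a vowel), it takes -o, giving *azaomoo*.

azaomoo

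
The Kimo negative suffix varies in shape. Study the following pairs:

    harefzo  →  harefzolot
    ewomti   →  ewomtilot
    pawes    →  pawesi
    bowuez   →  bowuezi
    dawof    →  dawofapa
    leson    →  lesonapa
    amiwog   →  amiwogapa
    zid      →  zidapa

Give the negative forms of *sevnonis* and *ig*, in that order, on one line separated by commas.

Looking at the final sound of each stem: -i when the stem ends in a sibilant (*pawes*, *bowuez*); -apa when the stem ends in a non-sibilant consonant (*dawof*, *leson*, *amiwog*, *zid*); -lot when the stem ends in a vowel (*harefzo*, *ewomti*).
*sevnonis*: final sound = /s/, a sibilant → -i → *sevnonisi*.
*ig* — final sound /g/ (a non-sibilant consonant) → -apa → *igapa*.

sevnonisi, igapa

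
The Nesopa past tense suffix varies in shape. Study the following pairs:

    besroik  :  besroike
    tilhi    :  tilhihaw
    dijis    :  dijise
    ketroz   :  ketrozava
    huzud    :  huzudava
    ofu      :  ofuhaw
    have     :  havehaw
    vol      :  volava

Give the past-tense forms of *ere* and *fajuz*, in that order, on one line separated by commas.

The suffix is conditioned by the final sound: -e when the stem ends in a voiceless consonant (*besroik*, *dijis*); -ava when the stem ends in a voiced consonant (*ketroz*, *huzud*, *vol*); -haw when the stem ends in a vowel (*tilhi*, *ofu*, *have*).
The final sound of *ere* is /e/, which is a vowel, so the suffix is -haw, giving *erehaw*.
*fajuz*: final sound = /z/, a voiced consonant → -ava → *fajuzava*.

erehaw, fajuzava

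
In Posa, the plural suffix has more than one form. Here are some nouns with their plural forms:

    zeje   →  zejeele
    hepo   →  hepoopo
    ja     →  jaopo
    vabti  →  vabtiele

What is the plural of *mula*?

mulaopo

The alternation tracks the last vowel of the stem — -ele when the last vowel of the stem is a front vowel (*zeje*, *vabti*); -opo when the last vowel of the stem is a back vowel (*hepo*, *ja*).
*mula* — last vowel /a/ (a back vowel) → -opo → *mulaopo*.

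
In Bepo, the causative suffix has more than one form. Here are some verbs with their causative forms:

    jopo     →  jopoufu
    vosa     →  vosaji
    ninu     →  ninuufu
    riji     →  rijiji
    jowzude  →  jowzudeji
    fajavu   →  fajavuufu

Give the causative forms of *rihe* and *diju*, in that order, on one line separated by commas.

riheji, dijuufu

Looking at the last vowel of each stem: -ufu when the last vowel of the stem is a rounded vowel (*jopo*, *ninu*, *fajavu*); -ji when the last vowel of the stem is an unrounded vowel (*vosa*, *riji*, *jowzude*).
The last vowel of *rihe* is /e/, which is an unrounded vowel, so the suffix is -ji, giving *riheji*.
*diju*: last vowel = /u/, a rounded vowel → -ufu → *dijuufu*.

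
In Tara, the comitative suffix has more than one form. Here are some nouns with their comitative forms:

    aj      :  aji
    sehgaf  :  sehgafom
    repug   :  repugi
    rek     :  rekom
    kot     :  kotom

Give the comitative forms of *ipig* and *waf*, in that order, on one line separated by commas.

The pattern is voicing of the final consonant: -om when the stem ends in a voiceless consonant (*sehgaf*, *rek*, *kot*); -i when the stem ends in a voiced consonant (*aj*, *repug*).
*ipig*: final consonant = /g/, voiced → -i → *ipigi*.
The final consonant of *waf* is /f/, which is voiceless, so the suffix is -om, giving *wafom*.

ipigi, wafom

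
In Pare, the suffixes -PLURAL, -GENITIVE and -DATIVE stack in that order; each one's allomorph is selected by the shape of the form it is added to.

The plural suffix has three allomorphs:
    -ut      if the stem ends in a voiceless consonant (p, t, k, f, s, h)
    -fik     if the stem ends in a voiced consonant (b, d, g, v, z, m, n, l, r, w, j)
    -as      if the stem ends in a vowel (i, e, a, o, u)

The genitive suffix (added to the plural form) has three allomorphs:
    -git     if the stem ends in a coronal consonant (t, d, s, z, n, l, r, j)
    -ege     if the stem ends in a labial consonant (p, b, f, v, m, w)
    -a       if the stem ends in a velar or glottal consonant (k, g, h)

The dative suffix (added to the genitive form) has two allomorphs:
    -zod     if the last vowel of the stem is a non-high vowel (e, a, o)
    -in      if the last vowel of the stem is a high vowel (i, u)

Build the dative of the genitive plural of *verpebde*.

Since the final sound of *verpebde* is /e/ (a vowel), it takes -as, giving *verpebdeas*.
The final consonant of the plural form *verpebdeas* is /s/, which is coronal, so the genitive suffix is -git, giving *verpebdeasgit*.
The genitive form *verpebdeasgit* — last vowel /i/ (a high vowel) → -in → *verpebdeasgitin*.

verpebdeasgitin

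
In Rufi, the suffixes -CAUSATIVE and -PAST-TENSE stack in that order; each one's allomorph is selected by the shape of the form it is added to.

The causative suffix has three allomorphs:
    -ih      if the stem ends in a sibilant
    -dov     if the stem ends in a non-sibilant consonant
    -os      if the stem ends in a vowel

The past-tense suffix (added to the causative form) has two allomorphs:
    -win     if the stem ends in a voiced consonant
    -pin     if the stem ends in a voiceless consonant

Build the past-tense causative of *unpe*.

unpeospin

*unpe*: final sound = /e/, a vowel → -os → *unpeos*.
The causative form *unpeos*: final consonant = /s/, voiceless → -pin → *unpeospin*.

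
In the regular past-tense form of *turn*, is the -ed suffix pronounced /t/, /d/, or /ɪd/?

/d/

The stem *turn* ends in a voiced sound other than /d/.
The -ed suffix is realized as /ɪd/ after /t, d/; as /t/ after other voiceless consonants; and as /d/ after other voiced sounds.
So -ed on *turn* is pronounced /d/.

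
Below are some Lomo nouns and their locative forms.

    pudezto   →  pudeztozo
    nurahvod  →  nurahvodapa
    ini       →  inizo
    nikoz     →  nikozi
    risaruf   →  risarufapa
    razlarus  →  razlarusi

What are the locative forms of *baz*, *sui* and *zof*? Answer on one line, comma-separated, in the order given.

The alternation tracks the final sound of the stem — -i when the stem ends in a sibilant (*nikoz*, *razlarus*); -apa when the stem ends in a non-sibilant consonant (*nurahvod*, *risaruf*); -zo when the stem ends in a vowel (*pudezto*, *ini*).
*baz* — final sound /z/ (a sibilant) → -i → *bazi*.
The final sound of *sui* is /i/, which is a vowel, so the suffix is -zo, giving *suizo*.
Since the final sound of *zof* is /f/ (a non-sibilant consonant), it takes -apa, giving *zofapa*.

bazi, suizo, zofapa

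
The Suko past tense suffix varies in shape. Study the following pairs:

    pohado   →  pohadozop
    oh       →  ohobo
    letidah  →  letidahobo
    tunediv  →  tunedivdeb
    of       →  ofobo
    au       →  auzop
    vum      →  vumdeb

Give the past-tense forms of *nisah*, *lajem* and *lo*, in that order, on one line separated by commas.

The suffix is conditioned by the final sound: -obo when the stem ends in a voiceless consonant (*oh*, *letidah*, *of*); -deb when the stem ends in a voiced consonant (*tunediv*, *vum*); -zop when the stem ends in a vowel (*pohado*, *au*).
Since the final sound of *nisah* is /h/ (a voiceless consonant), it takes -obo, giving *nisahobo*.
The final sound of *lajem* is /m/, which is a voiced consonant, so the suffix is -deb, giving *lajemdeb*.
*lo*: final sound = /o/, a vowel → -zop → *lozop*.

nisahobo, lajemdeb, lozop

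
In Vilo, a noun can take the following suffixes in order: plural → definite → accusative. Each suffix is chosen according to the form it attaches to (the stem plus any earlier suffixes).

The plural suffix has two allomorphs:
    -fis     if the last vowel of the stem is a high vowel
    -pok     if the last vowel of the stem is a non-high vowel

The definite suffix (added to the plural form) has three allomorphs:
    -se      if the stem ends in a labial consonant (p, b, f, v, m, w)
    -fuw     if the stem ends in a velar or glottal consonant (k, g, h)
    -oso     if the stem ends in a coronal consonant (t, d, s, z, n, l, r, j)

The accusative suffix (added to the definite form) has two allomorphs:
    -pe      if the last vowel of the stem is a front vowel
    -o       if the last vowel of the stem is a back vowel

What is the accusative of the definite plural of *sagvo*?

sagvopokfuwo

The last vowel of *sagvo* is /o/, which is a non-high vowel, so the plural suffix is -pok, giving *sagvopok*.
The final consonant of the plural form *sagvopok* is /k/, which is velar/glottal, so the definite suffix is -fuw, giving *sagvopokfuw*.
The definite form *sagvopokfuw*: last vowel = /u/, a back vowel → -o → *sagvopokfuwo*.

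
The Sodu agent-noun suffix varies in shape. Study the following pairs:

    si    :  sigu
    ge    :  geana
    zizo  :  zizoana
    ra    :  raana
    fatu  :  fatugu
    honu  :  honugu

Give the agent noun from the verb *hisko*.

hiskoana

The alternation tracks the last vowel of the stem — -gu when the last vowel of the stem is a high vowel (*si*, *fatu*, *honu*); -ana when the last vowel of the stem is a non-high vowel (*ge*, *zizo*, *ra*).
Since the last vowel of *hisko* is /o/ (a non-high vowel), it takes -ana, giving *hiskoana*.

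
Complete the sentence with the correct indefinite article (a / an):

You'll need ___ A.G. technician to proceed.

an

The indefinite article is chosen by the initial *sound* of the following word, not its spelling.
The initialism *A.G.* is read letter by letter; the first letter, A, is pronounced /eɪ/, which begins with a vowel sound.
So the article is *an*: You'll need an A.G. technician to proceed.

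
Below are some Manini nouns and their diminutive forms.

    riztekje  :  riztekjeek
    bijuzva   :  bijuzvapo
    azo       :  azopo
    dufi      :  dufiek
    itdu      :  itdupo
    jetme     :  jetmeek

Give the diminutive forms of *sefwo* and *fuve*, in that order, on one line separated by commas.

sefwopo, fuveek

The pattern is front/back vowel harmony: -ek when the last vowel of the stem is a front vowel (*riztekje*, *dufi*, *jetme*); -po when the last vowel of the stem is a back vowel (*bijuzva*, *azo*, *itdu*).
*sefwo* — last vowel /o/ (a back vowel) → -po → *sefwopo*.
*fuve* — last vowel /e/ (a front vowel) → -ek → *fuveek*.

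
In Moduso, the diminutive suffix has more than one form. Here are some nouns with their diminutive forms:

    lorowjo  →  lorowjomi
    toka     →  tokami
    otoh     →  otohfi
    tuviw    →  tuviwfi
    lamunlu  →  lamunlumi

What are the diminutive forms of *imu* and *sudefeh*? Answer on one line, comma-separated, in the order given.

imumi, sudefehfi

The suffix is conditioned by the final sound: -fi when the stem ends in a consonant (*otoh*, *tuviw*); -mi when the stem ends in a vowel (*lorowjo*, *toka*, *lamunlu*).
The final sound of *imu* is /u/, which is a vowel, so the suffix is -mi, giving *imumi*.
*sudefeh*: final sound = /h/, a consonant → -fi → *sudefehfi*.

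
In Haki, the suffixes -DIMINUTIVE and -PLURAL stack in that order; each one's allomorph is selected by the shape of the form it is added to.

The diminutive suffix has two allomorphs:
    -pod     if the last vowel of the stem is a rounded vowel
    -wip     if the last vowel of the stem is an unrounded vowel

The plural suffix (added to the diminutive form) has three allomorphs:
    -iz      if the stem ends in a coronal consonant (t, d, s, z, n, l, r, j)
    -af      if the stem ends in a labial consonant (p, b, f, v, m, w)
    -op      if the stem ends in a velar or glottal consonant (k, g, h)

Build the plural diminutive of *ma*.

*ma* — last vowel /a/ (an unrounded vowel) → -wip → *mawip*.
The diminutive form *mawip*: final consonant = /p/, labial → -af → *mawipaf*.

mawipaf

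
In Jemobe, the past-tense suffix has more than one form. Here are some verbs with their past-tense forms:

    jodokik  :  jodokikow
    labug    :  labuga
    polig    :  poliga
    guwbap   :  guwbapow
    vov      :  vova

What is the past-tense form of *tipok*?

The suffix is conditioned by the final consonant: -ow when the stem ends in a voiceless consonant (*jodokik*, *guwbap*); -a when the stem ends in a voiced consonant (*labug*, *polig*, *vov*).
The final consonant of *tipok* is /k/, which is voiceless, so the suffix is -ow, giving *tipokow*.

tipokow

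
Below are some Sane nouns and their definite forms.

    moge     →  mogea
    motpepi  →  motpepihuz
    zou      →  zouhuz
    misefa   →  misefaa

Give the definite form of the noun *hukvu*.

hukvuhuz

The alternation tracks the last vowel of the stem — -huz when the last vowel of the stem is a high vowel (*motpepi*, *zou*); -a when the last vowel of the stem is a non-high vowel (*moge*, *misefa*).
*hukvu*: last vowel = /u/, a high vowel → -huz → *hukvuhuz*.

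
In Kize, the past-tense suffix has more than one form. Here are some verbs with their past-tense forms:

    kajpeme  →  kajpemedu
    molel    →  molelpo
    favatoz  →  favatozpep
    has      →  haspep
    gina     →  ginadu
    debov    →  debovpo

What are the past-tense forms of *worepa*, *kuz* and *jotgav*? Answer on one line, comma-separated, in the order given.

worepadu, kuzpep, jotgavpo

Looking at the final sound of each stem: -pep when the stem ends in a sibilant (*favatoz*, *has*); -po when the stem ends in a non-sibilant consonant (*molel*, *debov*); -du when the stem ends in a vowel (*kajpeme*, *gina*).
The final sound of *worepa* is /a/, which is a vowel, so the suffix is -du, giving *worepadu*.
*kuz* — final sound /z/ (a sibilant) → -pep → *kuzpep*.
*jotgav*: final sound = /v/, a non-sibilant consonant → -po → *jotgavpo*.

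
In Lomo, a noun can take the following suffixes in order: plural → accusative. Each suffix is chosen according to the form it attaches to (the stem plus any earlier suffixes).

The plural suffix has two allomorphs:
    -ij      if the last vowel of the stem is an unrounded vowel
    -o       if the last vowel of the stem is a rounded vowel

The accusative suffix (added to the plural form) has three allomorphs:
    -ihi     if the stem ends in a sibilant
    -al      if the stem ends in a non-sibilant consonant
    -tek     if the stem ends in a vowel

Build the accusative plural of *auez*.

auezijal

The last vowel of *auez* is /e/, which is an unrounded vowel, so the plural suffix is -ij, giving *auezij*.
Since the final sound of the plural form *auezij* is /j/ (a non-sibilant consonant), it takes -al, giving *auezijal*.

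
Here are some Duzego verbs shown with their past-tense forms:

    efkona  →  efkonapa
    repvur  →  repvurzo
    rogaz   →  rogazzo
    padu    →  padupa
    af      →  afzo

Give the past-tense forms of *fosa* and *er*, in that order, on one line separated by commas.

fosapa, erzo

The suffix is conditioned by the final sound: -zo when the stem ends in a consonant (*repvur*, *rogaz*, *af*); -pa when the stem ends in a vowel (*efkona*, *padu*).
Since the final sound of *fosa* is /a/ (a vowel), it takes -pa, giving *fosapa*.
*er*: final sound = /r/, a consonant → -zo → *erzo*.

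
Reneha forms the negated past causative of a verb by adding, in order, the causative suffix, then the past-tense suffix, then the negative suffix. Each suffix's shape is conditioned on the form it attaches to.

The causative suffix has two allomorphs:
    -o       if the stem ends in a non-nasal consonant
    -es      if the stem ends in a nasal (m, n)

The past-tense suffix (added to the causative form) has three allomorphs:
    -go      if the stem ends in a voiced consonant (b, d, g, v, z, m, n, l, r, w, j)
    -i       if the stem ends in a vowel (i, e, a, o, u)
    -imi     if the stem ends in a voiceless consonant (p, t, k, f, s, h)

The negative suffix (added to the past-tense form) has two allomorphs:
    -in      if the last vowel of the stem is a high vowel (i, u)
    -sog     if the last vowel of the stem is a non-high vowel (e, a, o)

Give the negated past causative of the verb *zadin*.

zadinesimiin

Since the final consonant of *zadin* is /n/ (a nasal), it takes -es, giving *zadines*.
The causative form *zadines*: final sound = /s/, a voiceless consonant → -imi → *zadinesimi*.
The past-tense form *zadinesimi*: last vowel = /i/, a high vowel → -in → *zadinesimiin*.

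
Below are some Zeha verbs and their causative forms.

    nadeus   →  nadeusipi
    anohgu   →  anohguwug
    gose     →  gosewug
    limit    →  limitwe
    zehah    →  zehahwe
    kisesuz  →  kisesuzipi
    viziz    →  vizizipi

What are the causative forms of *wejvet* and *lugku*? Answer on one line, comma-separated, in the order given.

The alternation tracks the final sound of the stem — -ipi when the stem ends in a sibilant (*nadeus*, *kisesuz*, *viziz*); -we when the stem ends in a non-sibilant consonant (*limit*, *zehah*); -wug when the stem ends in a vowel (*anohgu*, *gose*).
*wejvet* — final sound /t/ (a non-sibilant consonant) → -we → *wejvetwe*.
Since the final sound of *lugku* is /u/ (a vowel), it takes -wug, giving *lugkuwug*.

wejvetwe, lugkuwug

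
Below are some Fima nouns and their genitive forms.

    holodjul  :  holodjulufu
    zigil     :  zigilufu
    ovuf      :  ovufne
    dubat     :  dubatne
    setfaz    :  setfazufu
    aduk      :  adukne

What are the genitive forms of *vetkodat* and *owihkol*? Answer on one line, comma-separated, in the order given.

vetkodatne, owihkolufu

Looking at the final consonant of each stem: -ne when the stem ends in a voiceless consonant (*ovuf*, *dubat*, *aduk*); -ufu when the stem ends in a voiced consonant (*holodjul*, *zigil*, *setfaz*).
*vetkodat* — final consonant /t/ (voiceless) → -ne → *vetkodatne*.
Since the final consonant of *owihkol* is /l/ (voiced), it takes -ufu, giving *owihkolufu*.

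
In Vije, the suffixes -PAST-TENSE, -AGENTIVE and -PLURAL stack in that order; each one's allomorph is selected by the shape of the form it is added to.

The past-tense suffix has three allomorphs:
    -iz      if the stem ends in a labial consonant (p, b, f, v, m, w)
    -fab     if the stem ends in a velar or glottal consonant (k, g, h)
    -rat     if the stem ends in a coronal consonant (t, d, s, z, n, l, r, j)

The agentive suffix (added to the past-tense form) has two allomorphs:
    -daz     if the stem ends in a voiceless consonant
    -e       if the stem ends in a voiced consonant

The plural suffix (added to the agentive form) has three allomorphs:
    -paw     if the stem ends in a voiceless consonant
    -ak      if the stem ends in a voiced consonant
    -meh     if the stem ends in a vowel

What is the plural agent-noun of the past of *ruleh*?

*ruleh*: final consonant = /h/, velar/glottal → -fab → *rulehfab*.
The final consonant of the past-tense form *rulehfab* is /b/, which is voiced, so the agentive suffix is -e, giving *rulehfabe*.
The agentive form *rulehfabe*: final sound = /e/, a vowel → -meh → *rulehfabemeh*.

rulehfabemeh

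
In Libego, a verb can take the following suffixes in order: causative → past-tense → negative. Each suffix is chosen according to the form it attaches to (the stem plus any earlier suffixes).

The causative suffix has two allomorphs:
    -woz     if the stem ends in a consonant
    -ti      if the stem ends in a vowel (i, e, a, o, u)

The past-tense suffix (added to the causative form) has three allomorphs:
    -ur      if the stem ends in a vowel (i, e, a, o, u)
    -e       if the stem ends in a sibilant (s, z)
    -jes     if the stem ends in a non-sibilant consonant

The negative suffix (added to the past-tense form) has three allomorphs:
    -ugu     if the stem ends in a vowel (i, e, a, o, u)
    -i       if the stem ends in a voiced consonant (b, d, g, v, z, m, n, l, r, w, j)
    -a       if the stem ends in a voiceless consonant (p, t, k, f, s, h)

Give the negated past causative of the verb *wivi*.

The final sound of *wivi* is /i/, which is a vowel, so the causative suffix is -ti, giving *wiviti*.
The causative form *wiviti*: final sound = /i/, a vowel → -ur → *wivitiur*.
The past-tense form *wivitiur* — final sound /r/ (a voiced consonant) → -i → *wivitiuri*.

wivitiuri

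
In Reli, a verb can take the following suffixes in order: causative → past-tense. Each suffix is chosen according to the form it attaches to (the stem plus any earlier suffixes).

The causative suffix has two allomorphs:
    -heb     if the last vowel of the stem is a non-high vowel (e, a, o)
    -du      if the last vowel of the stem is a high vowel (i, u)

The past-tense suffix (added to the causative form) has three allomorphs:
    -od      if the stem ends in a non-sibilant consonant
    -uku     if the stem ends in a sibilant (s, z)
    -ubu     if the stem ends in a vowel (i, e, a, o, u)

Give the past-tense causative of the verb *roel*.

roelhebod

The last vowel of *roel* is /e/, which is a non-high vowel, so the causative suffix is -heb, giving *roelheb*.
The causative form *roelheb* — final sound /b/ (a non-sibilant consonant) → -od → *roelhebod*.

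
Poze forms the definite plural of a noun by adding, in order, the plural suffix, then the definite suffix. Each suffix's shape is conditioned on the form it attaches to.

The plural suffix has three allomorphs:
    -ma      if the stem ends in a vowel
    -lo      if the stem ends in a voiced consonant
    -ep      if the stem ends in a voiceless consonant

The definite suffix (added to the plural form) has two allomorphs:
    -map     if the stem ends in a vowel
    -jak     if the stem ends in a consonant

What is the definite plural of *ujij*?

ujijlomap

The final sound of *ujij* is /j/, which is a voiced consonant, so the plural suffix is -lo, giving *ujijlo*.
Since the final sound of the plural form *ujijlo* is /o/ (a vowel), it takes -map, giving *ujijlomap*.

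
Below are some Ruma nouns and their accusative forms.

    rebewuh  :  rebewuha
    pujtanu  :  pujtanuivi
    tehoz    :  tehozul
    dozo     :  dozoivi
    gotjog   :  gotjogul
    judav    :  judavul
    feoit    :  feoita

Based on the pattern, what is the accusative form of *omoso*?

omosoivi

The suffix is conditioned by the final sound: -a when the stem ends in a voiceless consonant (*rebewuh*, *feoit*); -ul when the stem ends in a voiced consonant (*tehoz*, *gotjog*, *judav*); -ivi when the stem ends in a vowel (*pujtanu*, *dozo*).
*omoso* — final sound /o/ (a vowel) → -ivi → *omosoivi*.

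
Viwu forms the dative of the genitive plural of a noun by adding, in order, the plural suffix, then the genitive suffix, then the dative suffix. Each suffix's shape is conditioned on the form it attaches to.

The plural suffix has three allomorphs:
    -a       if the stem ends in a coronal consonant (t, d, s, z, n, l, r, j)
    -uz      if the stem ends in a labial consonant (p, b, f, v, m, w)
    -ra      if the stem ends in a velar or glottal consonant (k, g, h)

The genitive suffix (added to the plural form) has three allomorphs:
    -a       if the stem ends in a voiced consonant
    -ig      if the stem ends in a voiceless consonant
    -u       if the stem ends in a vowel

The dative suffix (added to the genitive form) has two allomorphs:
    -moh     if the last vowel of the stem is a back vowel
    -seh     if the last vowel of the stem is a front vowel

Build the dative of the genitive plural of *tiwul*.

tiwulaumoh

The final consonant of *tiwul* is /l/, which is coronal, so the plural suffix is -a, giving *tiwula*.
Since the final sound of the plural form *tiwula* is /a/ (a vowel), it takes -u, giving *tiwulau*.
The genitive form *tiwulau* — last vowel /u/ (a back vowel) → -moh → *tiwulaumoh*.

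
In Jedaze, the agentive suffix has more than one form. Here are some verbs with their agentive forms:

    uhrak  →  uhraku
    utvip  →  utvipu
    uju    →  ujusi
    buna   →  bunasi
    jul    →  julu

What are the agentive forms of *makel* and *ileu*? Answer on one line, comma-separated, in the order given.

Looking at the final sound of each stem: -u when the stem ends in a consonant (*uhrak*, *utvip*, *jul*); -si when the stem ends in a vowel (*uju*, *buna*).
*makel* — final sound /l/ (a consonant) → -u → *makelu*.
*ileu*: final sound = /u/, a vowel → -si → *ileusi*.

makelu, ileusi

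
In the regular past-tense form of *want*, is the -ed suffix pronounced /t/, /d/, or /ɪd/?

The stem *want* ends in /t/ or /d/.
The -ed suffix is realized as /ɪd/ after /t, d/; as /t/ after other voiceless consonants; and as /d/ after other voiced sounds.
So -ed on *want* is pronounced /ɪd/.

/ɪd/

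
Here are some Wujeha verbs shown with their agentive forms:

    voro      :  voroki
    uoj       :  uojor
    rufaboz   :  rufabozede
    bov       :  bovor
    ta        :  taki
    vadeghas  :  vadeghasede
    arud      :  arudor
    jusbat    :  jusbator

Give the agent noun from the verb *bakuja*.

bakujaki

The alternation tracks the final sound of the stem — -ede when the stem ends in a sibilant (*rufaboz*, *vadeghas*); -or when the stem ends in a non-sibilant consonant (*uoj*, *bov*, *arud*, *jusbat*); -ki when the stem ends in a vowel (*voro*, *ta*).
Since the final sound of *bakuja* is /a/ (a vowel), it takes -ki, giving *bakujaki*.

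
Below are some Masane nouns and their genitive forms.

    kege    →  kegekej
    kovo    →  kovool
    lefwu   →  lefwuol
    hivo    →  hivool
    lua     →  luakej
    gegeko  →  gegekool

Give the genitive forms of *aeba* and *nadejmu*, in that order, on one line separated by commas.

aebakej, nadejmuol

The alternation tracks the last vowel of the stem — -ol when the last vowel of the stem is a rounded vowel (*kovo*, *lefwu*, *hivo*, *gegeko*); -kej when the last vowel of the stem is an unrounded vowel (*kege*, *lua*).
*aeba* — last vowel /a/ (an unrounded vowel) → -kej → *aebakej*.
*nadejmu*: last vowel = /u/, a rounded vowel → -ol → *nadejmuol*.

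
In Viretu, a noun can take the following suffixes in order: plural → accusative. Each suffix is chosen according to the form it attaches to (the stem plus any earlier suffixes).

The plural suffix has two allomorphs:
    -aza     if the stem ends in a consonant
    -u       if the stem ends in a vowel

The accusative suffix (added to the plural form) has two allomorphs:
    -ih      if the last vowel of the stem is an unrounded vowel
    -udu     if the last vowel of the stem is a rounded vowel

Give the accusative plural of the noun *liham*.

lihamazaih

*liham* — final sound /m/ (a consonant) → -aza → *lihamaza*.
The plural form *lihamaza*: last vowel = /a/, an unrounded vowel → -ih → *lihamazaih*.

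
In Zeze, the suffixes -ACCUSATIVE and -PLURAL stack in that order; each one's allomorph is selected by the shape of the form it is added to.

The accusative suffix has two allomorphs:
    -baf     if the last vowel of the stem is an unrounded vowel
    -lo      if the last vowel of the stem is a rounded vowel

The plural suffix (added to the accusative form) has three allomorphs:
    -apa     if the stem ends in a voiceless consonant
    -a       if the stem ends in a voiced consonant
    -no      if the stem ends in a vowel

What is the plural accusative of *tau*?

taulono

Since the last vowel of *tau* is /u/ (a rounded vowel), it takes -lo, giving *taulo*.
The accusative form *taulo* — final sound /o/ (a vowel) → -no → *taulono*.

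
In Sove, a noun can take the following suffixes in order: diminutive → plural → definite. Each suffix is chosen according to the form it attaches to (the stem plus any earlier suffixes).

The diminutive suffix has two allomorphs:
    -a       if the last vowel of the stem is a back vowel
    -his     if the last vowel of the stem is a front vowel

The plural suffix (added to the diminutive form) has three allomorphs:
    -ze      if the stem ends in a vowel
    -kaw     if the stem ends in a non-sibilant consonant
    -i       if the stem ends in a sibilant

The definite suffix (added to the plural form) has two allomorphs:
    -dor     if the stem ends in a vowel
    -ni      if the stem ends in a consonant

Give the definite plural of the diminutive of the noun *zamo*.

The last vowel of *zamo* is /o/, which is a back vowel, so the diminutive suffix is -a, giving *zamoa*.
The diminutive form *zamoa* — final sound /a/ (a vowel) → -ze → *zamoaze*.
The final sound of the plural form *zamoaze* is /e/, which is a vowel, so the definite suffix is -dor, giving *zamoazedor*.

zamoazedor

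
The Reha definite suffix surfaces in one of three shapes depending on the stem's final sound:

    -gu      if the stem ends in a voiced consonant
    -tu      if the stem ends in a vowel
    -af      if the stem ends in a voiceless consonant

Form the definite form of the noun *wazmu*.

*wazmu* — final sound /u/ (a vowel) → -tu → *wazmutu*.

wazmutu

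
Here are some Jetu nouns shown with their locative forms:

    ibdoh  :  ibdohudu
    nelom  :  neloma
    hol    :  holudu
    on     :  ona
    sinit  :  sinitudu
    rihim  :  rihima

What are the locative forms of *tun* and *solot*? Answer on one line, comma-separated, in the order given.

tuna, solotudu

The pattern is nasality of the final consonant: -a when the stem ends in a nasal (*nelom*, *on*, *rihim*); -udu when the stem ends in a non-nasal consonant (*ibdoh*, *hol*, *sinit*).
*tun*: final consonant = /n/, a nasal → -a → *tuna*.
*solot*: final consonant = /t/, non-nasal → -udu → *solotudu*.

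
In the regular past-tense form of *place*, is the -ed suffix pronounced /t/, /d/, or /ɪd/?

/t/

The stem *place* ends in a voiceless consonant other than /t/.
The -ed suffix is realized as /ɪd/ after /t, d/; as /t/ after other voiceless consonants; and as /d/ after other voiced sounds.
So -ed on *place* is pronounced /t/.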